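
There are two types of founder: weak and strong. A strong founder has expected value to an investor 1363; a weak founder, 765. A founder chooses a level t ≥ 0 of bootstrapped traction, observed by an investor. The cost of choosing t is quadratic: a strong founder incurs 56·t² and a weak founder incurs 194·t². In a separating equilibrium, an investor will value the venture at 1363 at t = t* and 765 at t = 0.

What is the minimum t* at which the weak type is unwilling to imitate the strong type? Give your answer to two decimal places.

1.76

The weak type at t = 0 receives 765; imitating at t* yields 1363 − 194·t*².
Indifference: 765 = 1363 − 194·t*², so t*² = (1363 − 765) / 194 ≈ 3.0825.
t* = √3.0825 ≈ 1.76.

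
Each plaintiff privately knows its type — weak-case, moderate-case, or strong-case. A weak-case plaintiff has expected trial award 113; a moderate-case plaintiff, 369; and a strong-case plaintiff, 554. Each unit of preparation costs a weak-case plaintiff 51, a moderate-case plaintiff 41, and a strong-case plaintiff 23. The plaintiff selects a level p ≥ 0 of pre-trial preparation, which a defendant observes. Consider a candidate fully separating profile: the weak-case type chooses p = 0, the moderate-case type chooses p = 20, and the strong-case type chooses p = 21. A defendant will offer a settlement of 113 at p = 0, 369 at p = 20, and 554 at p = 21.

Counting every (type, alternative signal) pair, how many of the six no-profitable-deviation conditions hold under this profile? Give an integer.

Strong-case (own payoff 554 − 23×21 = 71): to p=0 gives 113 → profitable ✗; to p=20 gives 369 − 23×20 = -91 → no gain ✓.
Weak-case (own payoff 113): to p=20 gives 369 − 51×20 = -651 → no gain ✓; to p=21 gives 554 − 51×21 = -517 → no gain ✓.
Moderate-case (own payoff 369 − 41×20 = -451): to p=0 gives 113 → profitable ✗; to p=21 gives 554 − 41×21 = -307 → profitable ✗.
3 of the 6 constraints hold; not an equilibrium.

3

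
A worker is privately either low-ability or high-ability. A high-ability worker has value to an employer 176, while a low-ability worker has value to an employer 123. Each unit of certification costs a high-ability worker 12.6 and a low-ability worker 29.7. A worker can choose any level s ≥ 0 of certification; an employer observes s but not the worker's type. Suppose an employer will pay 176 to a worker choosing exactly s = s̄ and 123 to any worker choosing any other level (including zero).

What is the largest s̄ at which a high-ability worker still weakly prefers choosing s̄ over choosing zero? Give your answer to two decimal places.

Choosing s̄ yields the high-ability type 176 − 12.6·s̄; choosing zero yields 123.
The high-ability type is indifferent at 176 − 12.6·s̄ = 123, i.e. s̄ = (176 − 123) / 12.6 ≈ 4.21.
For any s̄ above 4.21 the high-ability type would rather pool at zero, so separation collapses.

4.21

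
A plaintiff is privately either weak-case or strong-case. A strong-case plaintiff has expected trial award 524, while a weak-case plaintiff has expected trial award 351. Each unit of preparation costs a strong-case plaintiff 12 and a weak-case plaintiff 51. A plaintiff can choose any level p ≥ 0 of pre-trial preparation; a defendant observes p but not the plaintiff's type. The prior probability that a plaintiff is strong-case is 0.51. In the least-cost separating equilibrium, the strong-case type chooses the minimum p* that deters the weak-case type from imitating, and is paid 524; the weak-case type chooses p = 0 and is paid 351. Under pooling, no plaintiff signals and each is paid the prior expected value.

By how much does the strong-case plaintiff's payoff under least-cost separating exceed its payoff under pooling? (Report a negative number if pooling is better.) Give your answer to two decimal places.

Least-cost separating signal: p* solves 351 = 524 − 51·p*, so p* = (524 − 351)/51 ≈ 3.3922.
Strong-case type's separating payoff: 524 − 12 × p* = 524 − 12 × (524 − 351)/51 = 524 − 2076/51 ≈ 483.2941.
Pooling payoff: 0.51 × 524 + 0.49 × 351 = 439.23.
Difference: 483.2941 − 439.23 = 44.0641, i.e. 44.06 to two decimal places.
The strong-case type prefers to separate.

44.06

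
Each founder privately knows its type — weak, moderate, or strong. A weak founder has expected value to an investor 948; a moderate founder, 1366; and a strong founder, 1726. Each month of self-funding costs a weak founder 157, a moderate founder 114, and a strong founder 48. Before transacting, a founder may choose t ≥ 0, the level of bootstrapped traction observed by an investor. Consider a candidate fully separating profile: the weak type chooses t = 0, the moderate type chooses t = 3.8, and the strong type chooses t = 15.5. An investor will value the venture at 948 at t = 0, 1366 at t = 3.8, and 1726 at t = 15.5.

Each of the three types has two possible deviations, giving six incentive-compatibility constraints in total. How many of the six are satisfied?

4

Weak (own payoff 948): to t=3.8 gives 1366 − 157×3.8 = 769.4 → no gain ✓; to t=15.5 gives 1726 − 157×15.5 = -707.5 → no gain ✓.
Strong (own payoff 1726 − 48×15.5 = 982): to t=0 gives 948 → no gain ✓; to t=3.8 gives 1366 − 48×3.8 = 1183.6 → profitable ✗.
Moderate (own payoff 1366 − 114×3.8 = 932.8): to t=0 gives 948 → profitable ✗; to t=15.5 gives 1726 − 114×15.5 = -41 → no gain ✓.
4 of the 6 constraints hold; not an equilibrium.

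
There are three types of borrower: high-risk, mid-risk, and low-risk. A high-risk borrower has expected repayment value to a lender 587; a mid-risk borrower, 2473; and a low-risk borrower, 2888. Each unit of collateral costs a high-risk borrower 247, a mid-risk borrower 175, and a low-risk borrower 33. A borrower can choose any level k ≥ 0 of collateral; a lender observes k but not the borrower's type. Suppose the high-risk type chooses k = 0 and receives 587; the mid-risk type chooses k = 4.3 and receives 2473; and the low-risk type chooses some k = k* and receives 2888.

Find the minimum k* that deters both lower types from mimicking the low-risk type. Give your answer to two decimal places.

Mid-risk type (on-path payoff 2473 − 175×4.3 = 1720.5) won't mimic when 1720.5 ≥ 2888 − 175·k*, i.e. k* ≥ 6.67.
High-risk type (on-path payoff 587) won't mimic when 587 ≥ 2888 − 247·k*, i.e. k* ≥ 9.32.
Both must hold, so k* = max(9.32, 6.67) = 9.32. The high-risk type's constraint binds.

9.32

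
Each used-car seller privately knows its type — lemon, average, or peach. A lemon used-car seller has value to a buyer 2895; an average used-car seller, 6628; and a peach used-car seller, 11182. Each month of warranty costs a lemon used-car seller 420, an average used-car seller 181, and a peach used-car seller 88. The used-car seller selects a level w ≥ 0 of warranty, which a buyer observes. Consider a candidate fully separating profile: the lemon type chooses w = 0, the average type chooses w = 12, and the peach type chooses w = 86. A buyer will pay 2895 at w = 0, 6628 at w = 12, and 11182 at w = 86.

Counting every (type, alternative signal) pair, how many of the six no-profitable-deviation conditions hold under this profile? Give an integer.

Average (own payoff 6628 − 181×12 = 4456): to w=0 gives 2895 → no gain ✓; to w=86 gives 11182 − 181×86 = -4384 → no gain ✓.
Lemon (own payoff 2895): to w=12 gives 6628 − 420×12 = 1588 → no gain ✓; to w=86 gives 11182 − 420×86 = -24938 → no gain ✓.
Peach (own payoff 11182 − 88×86 = 3614): to w=0 gives 2895 → no gain ✓; to w=12 gives 6628 − 88×12 = 5572 → profitable ✗.
5 of the 6 constraints hold; not an equilibrium.

5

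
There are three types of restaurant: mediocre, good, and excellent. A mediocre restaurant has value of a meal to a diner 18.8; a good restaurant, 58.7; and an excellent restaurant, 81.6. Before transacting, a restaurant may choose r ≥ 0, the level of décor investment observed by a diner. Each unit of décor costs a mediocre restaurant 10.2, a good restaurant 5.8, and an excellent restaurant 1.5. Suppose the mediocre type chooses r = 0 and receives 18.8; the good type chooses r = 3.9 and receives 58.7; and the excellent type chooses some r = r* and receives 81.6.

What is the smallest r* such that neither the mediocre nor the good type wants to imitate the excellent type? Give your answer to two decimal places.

7.85

Good type (on-path payoff 58.7 − 5.8×3.9 = 36.08) won't mimic when 36.08 ≥ 81.6 − 5.8·r*, i.e. r* ≥ 7.85.
Mediocre type (on-path payoff 18.8) won't mimic when 18.8 ≥ 81.6 − 10.2·r*, i.e. r* ≥ 6.16.
Both must hold, so r* = max(6.16, 7.85) = 7.85. The good type's constraint binds.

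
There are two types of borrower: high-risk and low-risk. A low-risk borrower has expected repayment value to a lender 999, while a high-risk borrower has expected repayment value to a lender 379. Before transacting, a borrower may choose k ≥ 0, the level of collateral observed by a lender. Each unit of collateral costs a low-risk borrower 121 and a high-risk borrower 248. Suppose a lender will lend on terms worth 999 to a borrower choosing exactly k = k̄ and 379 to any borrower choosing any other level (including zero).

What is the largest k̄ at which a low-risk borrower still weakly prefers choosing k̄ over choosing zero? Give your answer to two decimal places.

Choosing k̄ yields the low-risk type 999 − 121·k̄; choosing zero yields 379.
The low-risk type is indifferent at 999 − 121·k̄ = 379, i.e. k̄ = (999 − 379) / 121 ≈ 5.12.
For any k̄ above 5.12 the low-risk type would rather pool at zero, so separation collapses.

5.12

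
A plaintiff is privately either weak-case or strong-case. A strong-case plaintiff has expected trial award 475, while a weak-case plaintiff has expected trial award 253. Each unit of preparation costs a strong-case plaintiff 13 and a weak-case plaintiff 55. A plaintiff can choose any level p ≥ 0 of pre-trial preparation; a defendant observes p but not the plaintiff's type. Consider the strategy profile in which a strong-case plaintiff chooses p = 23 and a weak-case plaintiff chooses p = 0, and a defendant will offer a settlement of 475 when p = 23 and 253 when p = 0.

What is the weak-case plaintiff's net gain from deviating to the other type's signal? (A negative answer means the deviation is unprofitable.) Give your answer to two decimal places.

Playing p = 0 the weak-case plaintiff receives 253.
Deviating to p = 23 brings payment 475 at cost 55 × 23 = 1265, netting -790.
Gain from deviating: -790 − 253 = -1043.00.
The gain is negative, so the weak-case type's incentive-compatibility constraint is satisfied.

-1043.00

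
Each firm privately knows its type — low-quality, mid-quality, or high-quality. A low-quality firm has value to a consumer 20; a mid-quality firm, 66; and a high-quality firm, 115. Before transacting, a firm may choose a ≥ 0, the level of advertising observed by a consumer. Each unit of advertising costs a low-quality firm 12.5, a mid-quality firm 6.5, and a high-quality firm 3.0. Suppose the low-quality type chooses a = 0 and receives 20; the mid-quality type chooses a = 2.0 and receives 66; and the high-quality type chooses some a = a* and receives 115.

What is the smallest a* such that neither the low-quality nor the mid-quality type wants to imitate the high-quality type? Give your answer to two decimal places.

Mid-quality type (on-path payoff 66 − 6.5×2.0 = 53) won't mimic when 53 ≥ 115 − 6.5·a*, i.e. a* ≥ 9.54.
Low-quality type (on-path payoff 20) won't mimic when 20 ≥ 115 − 12.5·a*, i.e. a* ≥ 7.60.
Both must hold, so a* = max(7.60, 9.54) = 9.54. The mid-quality type's constraint binds.

9.54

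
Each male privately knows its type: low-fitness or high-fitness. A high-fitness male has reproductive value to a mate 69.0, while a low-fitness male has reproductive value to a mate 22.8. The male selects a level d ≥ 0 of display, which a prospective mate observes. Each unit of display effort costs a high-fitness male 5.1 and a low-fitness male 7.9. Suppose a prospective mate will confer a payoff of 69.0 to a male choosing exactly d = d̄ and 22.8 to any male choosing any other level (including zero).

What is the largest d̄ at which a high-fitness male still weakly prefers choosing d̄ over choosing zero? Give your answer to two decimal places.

9.06

Choosing d̄ yields the high-fitness type 69.0 − 5.1·d̄; choosing zero yields 22.8.
The high-fitness type is indifferent at 69.0 − 5.1·d̄ = 22.8, i.e. d̄ = (69.0 − 22.8) / 5.1 ≈ 9.06.
For any d̄ above 9.06 the high-fitness type would rather pool at zero, so separation collapses.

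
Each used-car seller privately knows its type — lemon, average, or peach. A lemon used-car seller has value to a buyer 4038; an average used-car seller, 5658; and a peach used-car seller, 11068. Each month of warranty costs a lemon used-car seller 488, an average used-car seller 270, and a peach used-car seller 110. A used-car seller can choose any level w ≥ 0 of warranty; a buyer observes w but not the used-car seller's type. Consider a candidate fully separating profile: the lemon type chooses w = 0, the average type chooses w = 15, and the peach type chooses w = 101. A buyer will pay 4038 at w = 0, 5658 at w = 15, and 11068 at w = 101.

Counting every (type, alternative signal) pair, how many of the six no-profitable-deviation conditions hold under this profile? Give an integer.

Peach (own payoff 11068 − 110×101 = -42): to w=0 gives 4038 → profitable ✗; to w=15 gives 5658 − 110×15 = 4008 → profitable ✗.
Lemon (own payoff 4038): to w=15 gives 5658 − 488×15 = -1662 → no gain ✓; to w=101 gives 11068 − 488×101 = -38220 → no gain ✓.
Average (own payoff 5658 − 270×15 = 1608): to w=0 gives 4038 → profitable ✗; to w=101 gives 11068 − 270×101 = -16202 → no gain ✓.
3 of the 6 constraints hold; not an equilibrium.

3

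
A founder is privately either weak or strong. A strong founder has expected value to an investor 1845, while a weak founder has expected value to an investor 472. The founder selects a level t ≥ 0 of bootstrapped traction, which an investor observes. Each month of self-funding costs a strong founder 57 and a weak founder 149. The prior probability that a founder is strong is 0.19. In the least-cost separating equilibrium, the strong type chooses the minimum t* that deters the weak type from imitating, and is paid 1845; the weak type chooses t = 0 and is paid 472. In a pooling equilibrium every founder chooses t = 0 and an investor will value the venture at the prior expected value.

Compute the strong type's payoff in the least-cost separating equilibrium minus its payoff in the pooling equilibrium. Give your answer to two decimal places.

586.89

Least-cost separating signal: t* solves 472 = 1845 − 149·t*, so t* = (1845 − 472)/149 ≈ 9.2148.
Strong type's separating payoff: 1845 − 57 × t* = 1845 − 57 × (1845 − 472)/149 = 1845 − 78261/149 ≈ 1319.7584.
Pooling payoff: 0.19 × 1845 + 0.81 × 472 = 732.87.
Difference: 1319.7584 − 732.87 = 586.8884, i.e. 586.89 to two decimal places.
The strong type prefers to separate.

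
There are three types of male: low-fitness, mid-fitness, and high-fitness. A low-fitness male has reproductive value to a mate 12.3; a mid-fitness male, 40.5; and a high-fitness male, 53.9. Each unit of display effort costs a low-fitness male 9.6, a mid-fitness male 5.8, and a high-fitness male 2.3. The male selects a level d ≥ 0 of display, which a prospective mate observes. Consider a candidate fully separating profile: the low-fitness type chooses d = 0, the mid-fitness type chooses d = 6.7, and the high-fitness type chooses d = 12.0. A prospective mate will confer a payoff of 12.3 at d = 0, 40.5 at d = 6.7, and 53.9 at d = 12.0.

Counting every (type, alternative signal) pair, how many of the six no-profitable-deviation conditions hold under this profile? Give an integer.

Low-fitness (own payoff 12.3): to d=6.7 gives 40.5 − 9.6×6.7 = -23.82 → no gain ✓; to d=12.0 gives 53.9 − 9.6×12.0 = -61.3 → no gain ✓.
High-fitness (own payoff 53.9 − 2.3×12.0 = 26.3): to d=0 gives 12.3 → no gain ✓; to d=6.7 gives 40.5 − 2.3×6.7 = 25.09 → no gain ✓.
Mid-fitness (own payoff 40.5 − 5.8×6.7 = 1.64): to d=0 gives 12.3 → profitable ✗; to d=12.0 gives 53.9 − 5.8×12.0 = -15.7 → no gain ✓.
5 of the 6 constraints hold; not an equilibrium.

5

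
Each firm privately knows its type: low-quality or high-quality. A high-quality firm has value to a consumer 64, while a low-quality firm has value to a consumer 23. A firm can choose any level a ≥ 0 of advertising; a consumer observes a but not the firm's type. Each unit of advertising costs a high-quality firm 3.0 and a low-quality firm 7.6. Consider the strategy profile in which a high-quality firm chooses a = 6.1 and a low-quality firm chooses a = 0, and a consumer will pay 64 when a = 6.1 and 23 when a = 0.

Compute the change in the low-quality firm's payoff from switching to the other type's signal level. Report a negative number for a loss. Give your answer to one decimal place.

Playing a = 0 the low-quality firm receives 23.
Deviating to a = 6.1 brings payment 64 at cost 7.6 × 6.1 = 46.36, netting 17.64.
Gain from deviating: 17.64 − 23 = -5.36, i.e. -5.4 to one decimal place.
The gain is negative, so the low-quality type's incentive-compatibility constraint is satisfied.

-5.4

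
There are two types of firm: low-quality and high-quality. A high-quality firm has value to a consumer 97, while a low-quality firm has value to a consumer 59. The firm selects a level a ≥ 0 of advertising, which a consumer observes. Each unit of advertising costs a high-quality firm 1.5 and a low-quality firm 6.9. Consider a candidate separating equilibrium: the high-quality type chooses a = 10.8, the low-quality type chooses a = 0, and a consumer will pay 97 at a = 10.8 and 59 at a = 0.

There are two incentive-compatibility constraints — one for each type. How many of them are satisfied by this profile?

Low-quality type: stay at 0 → 59; mimic → 97 − 6.9 × 10.8 = 22.48. IC holds (59 ≥ 22.48).
High-quality type: signal → 97 − 1.5 × 10.8 = 80.8; deviate to 0 → 59. IC holds (80.8 ≥ 59).
2 of 2 constraints hold, so this is a separating equilibrium.

2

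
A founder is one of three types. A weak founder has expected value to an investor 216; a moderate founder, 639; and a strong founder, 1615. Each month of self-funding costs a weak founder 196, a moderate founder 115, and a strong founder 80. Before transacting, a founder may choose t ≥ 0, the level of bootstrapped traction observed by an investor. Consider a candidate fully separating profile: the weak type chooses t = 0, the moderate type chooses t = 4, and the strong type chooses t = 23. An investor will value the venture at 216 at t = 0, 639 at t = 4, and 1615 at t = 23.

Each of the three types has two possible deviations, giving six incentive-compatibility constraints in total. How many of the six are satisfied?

3

Moderate (own payoff 639 − 115×4 = 179): to t=0 gives 216 → profitable ✗; to t=23 gives 1615 − 115×23 = -1030 → no gain ✓.
Weak (own payoff 216): to t=4 gives 639 − 196×4 = -145 → no gain ✓; to t=23 gives 1615 − 196×23 = -2893 → no gain ✓.
Strong (own payoff 1615 − 80×23 = -225): to t=0 gives 216 → profitable ✗; to t=4 gives 639 − 80×4 = 319 → profitable ✗.
3 of the 6 constraints hold; not an equilibrium.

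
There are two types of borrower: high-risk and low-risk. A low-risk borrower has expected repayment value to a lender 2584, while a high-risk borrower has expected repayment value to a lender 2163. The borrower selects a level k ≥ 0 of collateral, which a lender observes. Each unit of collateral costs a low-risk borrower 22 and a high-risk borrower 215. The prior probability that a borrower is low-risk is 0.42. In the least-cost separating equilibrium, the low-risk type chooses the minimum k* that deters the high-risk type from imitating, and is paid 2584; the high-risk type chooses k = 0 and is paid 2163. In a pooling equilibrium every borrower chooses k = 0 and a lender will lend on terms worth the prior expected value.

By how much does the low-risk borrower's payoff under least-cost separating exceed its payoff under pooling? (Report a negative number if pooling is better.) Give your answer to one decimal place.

201.1

Least-cost separating signal: k* solves 2163 = 2584 − 215·k*, so k* = (2584 − 2163)/215 ≈ 1.9581.
Low-risk type's separating payoff: 2584 − 22 × k* = 2584 − 22 × (2584 − 2163)/215 = 2584 − 9262/215 ≈ 2540.921.
Pooling payoff: 0.42 × 2584 + 0.58 × 2163 = 2339.82.
Difference: 2540.921 − 2339.82 = 201.101, i.e. 201.1 to one decimal place.
The low-risk type prefers to separate.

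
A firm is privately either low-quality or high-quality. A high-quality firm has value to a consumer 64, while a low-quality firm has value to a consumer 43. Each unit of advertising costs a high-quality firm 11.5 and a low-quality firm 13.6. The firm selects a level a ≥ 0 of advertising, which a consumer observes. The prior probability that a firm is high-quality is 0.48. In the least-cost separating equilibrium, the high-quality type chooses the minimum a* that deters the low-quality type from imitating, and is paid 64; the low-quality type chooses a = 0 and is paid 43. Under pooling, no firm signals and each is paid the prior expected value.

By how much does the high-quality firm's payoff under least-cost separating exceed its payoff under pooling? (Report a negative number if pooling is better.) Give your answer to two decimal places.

-6.84

Least-cost separating signal: a* solves 43 = 64 − 13.6·a*, so a* = (64 − 43)/13.6 ≈ 1.5441.
High-quality type's separating payoff: 64 − 11.5 × a* = 64 − 11.5 × (64 − 43)/13.6 = 64 − 241.5/13.6 ≈ 46.2426.
Pooling payoff: 0.48 × 64 + 0.52 × 43 = 53.08.
Difference: 46.2426 − 53.08 = -6.8374, i.e. -6.84 to two decimal places.
The high-quality type would prefer the pooling outcome.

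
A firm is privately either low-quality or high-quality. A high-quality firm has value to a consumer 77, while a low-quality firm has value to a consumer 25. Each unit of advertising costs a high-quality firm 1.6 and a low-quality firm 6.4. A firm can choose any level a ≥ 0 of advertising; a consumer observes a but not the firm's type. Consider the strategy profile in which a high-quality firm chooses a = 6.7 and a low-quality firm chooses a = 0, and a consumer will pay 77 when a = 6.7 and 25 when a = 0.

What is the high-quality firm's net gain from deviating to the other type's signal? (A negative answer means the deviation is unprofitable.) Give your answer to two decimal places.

-41.28

Playing a = 6.7 the high-quality firm receives 77 − 1.6 × 6.7 = 66.28.
Deviating to a = 0 yields 25 instead.
Gain from deviating: 25 − 66.28 = -41.28.
The gain is negative, so the high-quality type's incentive-compatibility constraint is satisfied.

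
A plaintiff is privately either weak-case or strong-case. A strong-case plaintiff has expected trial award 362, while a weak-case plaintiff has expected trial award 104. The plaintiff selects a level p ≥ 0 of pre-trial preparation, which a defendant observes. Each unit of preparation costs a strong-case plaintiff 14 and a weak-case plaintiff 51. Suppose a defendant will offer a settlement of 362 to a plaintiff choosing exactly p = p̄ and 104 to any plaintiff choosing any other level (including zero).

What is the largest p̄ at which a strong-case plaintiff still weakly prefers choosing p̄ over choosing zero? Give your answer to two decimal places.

Choosing p̄ yields the strong-case type 362 − 14·p̄; choosing zero yields 104.
The strong-case type is indifferent at 362 − 14·p̄ = 104, i.e. p̄ = (362 − 104) / 14 ≈ 18.43.
For any p̄ above 18.43 the strong-case type would rather pool at zero, so separation collapses.

18.43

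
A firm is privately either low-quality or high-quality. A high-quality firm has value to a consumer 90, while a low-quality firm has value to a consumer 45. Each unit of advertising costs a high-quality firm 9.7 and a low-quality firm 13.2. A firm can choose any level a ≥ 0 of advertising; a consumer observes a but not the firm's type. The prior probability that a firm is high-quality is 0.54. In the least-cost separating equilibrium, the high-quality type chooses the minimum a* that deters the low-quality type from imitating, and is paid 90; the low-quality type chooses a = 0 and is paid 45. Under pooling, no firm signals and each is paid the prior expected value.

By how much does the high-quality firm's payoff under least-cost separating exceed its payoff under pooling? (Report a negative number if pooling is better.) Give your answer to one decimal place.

-12.4

Least-cost separating signal: a* solves 45 = 90 − 13.2·a*, so a* = (90 − 45)/13.2 ≈ 3.4091.
High-quality type's separating payoff: 90 − 9.7 × a* = 90 − 9.7 × (90 − 45)/13.2 = 90 − 436.5/13.2 ≈ 56.932.
Pooling payoff: 0.54 × 90 + 0.46 × 45 = 69.3.
Difference: 56.932 − 69.3 = -12.368, i.e. -12.4 to one decimal place.
The high-quality type would prefer the pooling outcome.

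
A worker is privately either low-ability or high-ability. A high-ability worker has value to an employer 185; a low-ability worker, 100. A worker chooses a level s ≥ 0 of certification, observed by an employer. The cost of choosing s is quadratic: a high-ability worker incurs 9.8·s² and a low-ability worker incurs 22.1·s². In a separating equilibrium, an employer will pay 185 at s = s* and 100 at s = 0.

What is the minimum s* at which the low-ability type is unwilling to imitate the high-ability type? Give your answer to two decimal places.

The low-ability type at s = 0 receives 100; imitating at s* yields 185 − 22.1·s*².
Indifference: 100 = 185 − 22.1·s*², so s*² = (185 − 100) / 22.1 ≈ 3.8462.
s* = √3.8462 ≈ 1.96.

1.96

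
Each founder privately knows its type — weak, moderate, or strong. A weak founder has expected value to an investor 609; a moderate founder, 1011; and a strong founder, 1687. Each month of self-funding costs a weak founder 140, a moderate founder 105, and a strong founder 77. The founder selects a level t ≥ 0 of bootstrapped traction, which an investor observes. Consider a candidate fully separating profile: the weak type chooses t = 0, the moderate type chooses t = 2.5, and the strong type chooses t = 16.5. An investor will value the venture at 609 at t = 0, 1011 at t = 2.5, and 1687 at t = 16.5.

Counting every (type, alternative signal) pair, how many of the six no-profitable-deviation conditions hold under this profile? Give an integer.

3

Strong (own payoff 1687 − 77×16.5 = 416.5): to t=0 gives 609 → profitable ✗; to t=2.5 gives 1011 − 77×2.5 = 818.5 → profitable ✗.
Moderate (own payoff 1011 − 105×2.5 = 748.5): to t=0 gives 609 → no gain ✓; to t=16.5 gives 1687 − 105×16.5 = -45.5 → no gain ✓.
Weak (own payoff 609): to t=2.5 gives 1011 − 140×2.5 = 661 → profitable ✗; to t=16.5 gives 1687 − 140×16.5 = -623 → no gain ✓.
3 of the 6 constraints hold; not an equilibrium.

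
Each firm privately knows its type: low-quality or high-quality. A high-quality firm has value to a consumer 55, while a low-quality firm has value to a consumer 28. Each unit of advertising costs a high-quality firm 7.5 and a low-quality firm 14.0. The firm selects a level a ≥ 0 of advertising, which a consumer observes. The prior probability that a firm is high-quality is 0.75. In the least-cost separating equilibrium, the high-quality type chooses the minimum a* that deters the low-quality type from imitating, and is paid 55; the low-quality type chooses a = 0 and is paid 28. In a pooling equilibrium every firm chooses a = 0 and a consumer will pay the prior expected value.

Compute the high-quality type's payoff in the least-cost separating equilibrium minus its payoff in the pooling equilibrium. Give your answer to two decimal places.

Least-cost separating signal: a* solves 28 = 55 − 14.0·a*, so a* = (55 − 28)/14.0 ≈ 1.9286.
High-quality type's separating payoff: 55 − 7.5 × a* = 55 − 7.5 × (55 − 28)/14.0 = 55 − 202.5/14.0 ≈ 40.5357.
Pooling payoff: 0.75 × 55 + 0.25 × 28 = 48.25.
Difference: 40.5357 − 48.25 = -7.7143, i.e. -7.71 to two decimal places.
The high-quality type would prefer the pooling outcome.

-7.71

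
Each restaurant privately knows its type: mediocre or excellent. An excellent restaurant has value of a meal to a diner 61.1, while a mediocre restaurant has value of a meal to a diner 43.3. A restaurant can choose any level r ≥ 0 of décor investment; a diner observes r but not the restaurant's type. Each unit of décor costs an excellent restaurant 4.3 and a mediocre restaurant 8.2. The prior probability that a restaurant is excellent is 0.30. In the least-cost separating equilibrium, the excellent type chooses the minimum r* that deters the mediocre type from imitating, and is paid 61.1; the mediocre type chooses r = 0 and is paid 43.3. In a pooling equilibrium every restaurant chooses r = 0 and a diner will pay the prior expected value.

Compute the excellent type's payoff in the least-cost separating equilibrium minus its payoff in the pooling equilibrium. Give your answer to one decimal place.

Least-cost separating signal: r* solves 43.3 = 61.1 − 8.2·r*, so r* = (61.1 − 43.3)/8.2 ≈ 2.1707.
Excellent type's separating payoff: 61.1 − 4.3 × r* = 61.1 − 4.3 × (61.1 − 43.3)/8.2 = 61.1 − 76.54/8.2 ≈ 51.766.
Pooling payoff: 0.30 × 61.1 + 0.70 × 43.3 = 48.64.
Difference: 51.766 − 48.64 = 3.126, i.e. 3.1 to one decimal place.
The excellent type prefers to separate.

3.1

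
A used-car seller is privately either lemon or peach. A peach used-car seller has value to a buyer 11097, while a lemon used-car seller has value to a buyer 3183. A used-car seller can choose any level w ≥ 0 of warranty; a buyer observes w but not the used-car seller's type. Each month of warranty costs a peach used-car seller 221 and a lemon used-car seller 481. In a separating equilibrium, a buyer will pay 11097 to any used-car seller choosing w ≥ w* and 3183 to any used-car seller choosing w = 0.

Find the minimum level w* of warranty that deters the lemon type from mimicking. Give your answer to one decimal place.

16.5

A lemon used-car seller choosing w = 0 receives 3183.
Imitating at w* instead would pay 11097 at cost 481·w*, netting 11097 − 481·w*.
Indifference: 3183 = 11097 − 481·w*, so w* = (11097 − 3183) / 481 ≈ 16.5.
At w* the lemon type's incentive constraint just binds; the peach type strictly prefers w* since its per-unit cost is lower.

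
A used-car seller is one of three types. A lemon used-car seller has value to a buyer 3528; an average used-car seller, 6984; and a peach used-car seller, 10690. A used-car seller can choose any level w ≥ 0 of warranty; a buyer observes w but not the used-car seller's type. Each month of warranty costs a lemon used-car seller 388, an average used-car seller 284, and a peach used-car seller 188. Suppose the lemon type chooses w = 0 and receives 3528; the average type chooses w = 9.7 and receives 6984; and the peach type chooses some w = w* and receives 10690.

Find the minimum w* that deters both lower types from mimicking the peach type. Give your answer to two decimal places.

22.75

Lemon type (on-path payoff 3528) won't mimic when 3528 ≥ 10690 − 388·w*, i.e. w* ≥ 18.46.
Average type (on-path payoff 6984 − 284×9.7 = 4229.2) won't mimic when 4229.2 ≥ 10690 − 284·w*, i.e. w* ≥ 22.75.
Both must hold, so w* = max(18.46, 22.75) = 22.75. The average type's constraint binds.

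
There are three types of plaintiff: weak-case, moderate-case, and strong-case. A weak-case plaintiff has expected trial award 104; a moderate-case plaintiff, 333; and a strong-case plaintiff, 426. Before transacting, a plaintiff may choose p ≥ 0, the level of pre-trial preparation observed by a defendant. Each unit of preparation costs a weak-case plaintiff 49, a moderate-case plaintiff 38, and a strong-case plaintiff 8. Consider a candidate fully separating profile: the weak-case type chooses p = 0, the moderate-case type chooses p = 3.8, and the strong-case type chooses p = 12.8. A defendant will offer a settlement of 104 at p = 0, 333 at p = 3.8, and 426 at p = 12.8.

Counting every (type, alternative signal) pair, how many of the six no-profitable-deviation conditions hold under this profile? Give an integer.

Weak-case (own payoff 104): to p=3.8 gives 333 − 49×3.8 = 146.8 → profitable ✗; to p=12.8 gives 426 − 49×12.8 = -201.2 → no gain ✓.
Moderate-case (own payoff 333 − 38×3.8 = 188.6): to p=0 gives 104 → no gain ✓; to p=12.8 gives 426 − 38×12.8 = -60.4 → no gain ✓.
Strong-case (own payoff 426 − 8×12.8 = 323.6): to p=0 gives 104 → no gain ✓; to p=3.8 gives 333 − 8×3.8 = 302.6 → no gain ✓.
5 of the 6 constraints hold; not an equilibrium.

5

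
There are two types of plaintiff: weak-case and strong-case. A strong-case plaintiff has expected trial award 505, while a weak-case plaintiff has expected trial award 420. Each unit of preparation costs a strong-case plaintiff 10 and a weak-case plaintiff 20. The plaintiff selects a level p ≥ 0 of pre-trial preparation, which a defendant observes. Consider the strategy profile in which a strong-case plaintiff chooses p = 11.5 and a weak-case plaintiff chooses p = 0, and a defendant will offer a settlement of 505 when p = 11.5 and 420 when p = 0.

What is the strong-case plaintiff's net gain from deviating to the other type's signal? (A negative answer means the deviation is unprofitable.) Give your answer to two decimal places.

30.00

Playing p = 11.5 the strong-case plaintiff receives 505 − 10 × 11.5 = 390.
Deviating to p = 0 yields 420 instead.
Gain from deviating: 420 − 390 = 30.00.
The gain is positive, so the strong-case type's incentive-compatibility constraint is violated — this profile is not a separating equilibrium.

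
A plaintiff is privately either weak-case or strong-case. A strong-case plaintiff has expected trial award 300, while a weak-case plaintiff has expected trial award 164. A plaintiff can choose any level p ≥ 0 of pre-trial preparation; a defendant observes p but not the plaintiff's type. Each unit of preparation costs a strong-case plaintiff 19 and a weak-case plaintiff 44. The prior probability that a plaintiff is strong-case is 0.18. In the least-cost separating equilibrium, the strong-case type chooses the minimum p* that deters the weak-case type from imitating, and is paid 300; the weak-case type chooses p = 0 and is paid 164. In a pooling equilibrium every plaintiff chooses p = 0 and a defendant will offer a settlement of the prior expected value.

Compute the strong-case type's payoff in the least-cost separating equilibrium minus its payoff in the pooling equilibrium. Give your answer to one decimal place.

Least-cost separating signal: p* solves 164 = 300 − 44·p*, so p* = (300 − 164)/44 ≈ 3.0909.
Strong-case type's separating payoff: 300 − 19 × p* = 300 − 19 × (300 − 164)/44 = 300 − 2584/44 ≈ 241.273.
Pooling payoff: 0.18 × 300 + 0.82 × 164 = 188.48.
Difference: 241.273 − 188.48 = 52.793, i.e. 52.8 to one decimal place.
The strong-case type prefers to separate.

52.8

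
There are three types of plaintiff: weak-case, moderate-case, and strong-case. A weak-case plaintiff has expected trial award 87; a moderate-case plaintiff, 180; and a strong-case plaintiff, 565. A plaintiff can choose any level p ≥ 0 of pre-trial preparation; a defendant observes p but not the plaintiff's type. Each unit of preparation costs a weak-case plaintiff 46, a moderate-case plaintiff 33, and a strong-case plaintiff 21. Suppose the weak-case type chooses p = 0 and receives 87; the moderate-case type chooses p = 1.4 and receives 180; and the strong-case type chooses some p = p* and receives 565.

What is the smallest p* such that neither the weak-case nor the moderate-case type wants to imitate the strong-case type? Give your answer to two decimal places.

13.07

Weak-case type (on-path payoff 87) won't mimic when 87 ≥ 565 − 46·p*, i.e. p* ≥ 10.39.
Moderate-case type (on-path payoff 180 − 33×1.4 = 133.8) won't mimic when 133.8 ≥ 565 − 33·p*, i.e. p* ≥ 13.07.
Both must hold, so p* = max(10.39, 13.07) = 13.07. The moderate-case type's constraint binds.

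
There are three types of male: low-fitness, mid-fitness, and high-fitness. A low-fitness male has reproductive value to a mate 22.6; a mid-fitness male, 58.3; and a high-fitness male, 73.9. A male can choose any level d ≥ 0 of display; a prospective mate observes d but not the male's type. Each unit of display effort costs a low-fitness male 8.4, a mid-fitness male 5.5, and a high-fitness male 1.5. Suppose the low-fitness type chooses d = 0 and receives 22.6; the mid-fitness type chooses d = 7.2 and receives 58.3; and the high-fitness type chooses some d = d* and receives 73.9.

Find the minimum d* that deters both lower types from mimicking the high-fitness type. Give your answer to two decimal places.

10.04

Mid-fitness type (on-path payoff 58.3 − 5.5×7.2 = 18.7) won't mimic when 18.7 ≥ 73.9 − 5.5·d*, i.e. d* ≥ 10.04.
Low-fitness type (on-path payoff 22.6) won't mimic when 22.6 ≥ 73.9 − 8.4·d*, i.e. d* ≥ 6.11.
Both must hold, so d* = max(6.11, 10.04) = 10.04. The mid-fitness type's constraint binds.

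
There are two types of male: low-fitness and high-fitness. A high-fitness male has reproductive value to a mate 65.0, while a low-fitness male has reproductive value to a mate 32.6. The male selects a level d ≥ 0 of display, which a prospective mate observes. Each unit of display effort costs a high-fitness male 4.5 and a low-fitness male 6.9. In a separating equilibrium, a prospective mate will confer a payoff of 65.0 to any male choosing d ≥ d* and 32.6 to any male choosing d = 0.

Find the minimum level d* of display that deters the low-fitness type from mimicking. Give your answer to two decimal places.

A low-fitness male choosing d = 0 receives 32.6.
Imitating at d* instead would pay 65.0 at cost 6.9·d*, netting 65.0 − 6.9·d*.
Indifference: 32.6 = 65.0 − 6.9·d*, so d* = (65.0 − 32.6) / 6.9 ≈ 4.70.
At d* the low-fitness type's incentive constraint just binds; the high-fitness type strictly prefers d* since its per-unit cost is lower.

4.70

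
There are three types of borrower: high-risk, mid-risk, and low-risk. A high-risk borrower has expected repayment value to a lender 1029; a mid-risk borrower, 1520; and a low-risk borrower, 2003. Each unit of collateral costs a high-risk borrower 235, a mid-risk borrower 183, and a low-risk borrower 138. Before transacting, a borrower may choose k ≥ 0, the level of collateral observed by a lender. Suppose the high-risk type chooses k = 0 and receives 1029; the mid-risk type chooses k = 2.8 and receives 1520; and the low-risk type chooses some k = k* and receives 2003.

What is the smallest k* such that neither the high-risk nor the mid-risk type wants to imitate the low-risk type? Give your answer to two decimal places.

Mid-risk type (on-path payoff 1520 − 183×2.8 = 1007.6) won't mimic when 1007.6 ≥ 2003 − 183·k*, i.e. k* ≥ 5.44.
High-risk type (on-path payoff 1029) won't mimic when 1029 ≥ 2003 − 235·k*, i.e. k* ≥ 4.14.
Both must hold, so k* = max(4.14, 5.44) = 5.44. The mid-risk type's constraint binds.

5.44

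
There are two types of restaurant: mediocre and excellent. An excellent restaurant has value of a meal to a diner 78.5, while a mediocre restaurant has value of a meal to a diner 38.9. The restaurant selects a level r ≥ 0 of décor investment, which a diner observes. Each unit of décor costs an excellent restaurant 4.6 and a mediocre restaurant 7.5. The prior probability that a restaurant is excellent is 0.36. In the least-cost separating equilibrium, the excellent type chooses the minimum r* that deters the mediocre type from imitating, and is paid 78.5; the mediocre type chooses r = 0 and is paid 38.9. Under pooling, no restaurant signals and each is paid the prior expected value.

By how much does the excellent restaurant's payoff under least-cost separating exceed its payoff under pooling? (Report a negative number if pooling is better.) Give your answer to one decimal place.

1.1

Least-cost separating signal: r* solves 38.9 = 78.5 − 7.5·r*, so r* = (78.5 − 38.9)/7.5 = 5.28.
Excellent type's separating payoff: 78.5 − 4.6 × r* = 78.5 − 4.6 × (78.5 − 38.9)/7.5 = 78.5 − 182.16/7.5 = 54.212.
Pooling payoff: 0.36 × 78.5 + 0.64 × 38.9 = 53.156.
Difference: 54.212 − 53.156 = 1.056, i.e. 1.1 to one decimal place.
The excellent type prefers to separate.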